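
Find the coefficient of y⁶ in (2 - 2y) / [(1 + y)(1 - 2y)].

The denominator gives the recurrence a_n = a_(n−1) + 2a_(n−2) for n ≥ 2; the numerator fixes a_0 = 2, a_1 = 0.
Iterating: 2, 0, 4, 4, 12, 20, 44, so a_6 = 44.

44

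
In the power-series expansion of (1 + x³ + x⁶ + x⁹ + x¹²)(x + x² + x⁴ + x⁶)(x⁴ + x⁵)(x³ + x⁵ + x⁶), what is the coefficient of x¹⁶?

7

(1 + x³ + x⁶ + x⁹ + x¹²) has coefficients 1,0,0,1,0,0,1,0,0,1,0,0,1 for degrees 0…12.
(x + x² + x⁴ + x⁶) has coefficients 0,1,1,0,1,0,1,0,0,0,0,0,0,0,0,0,0 for degrees 0…16.
Multiplying by (x⁴ + x⁵) gives running coefficients 0,0,0,0,0,1,2,1,1,1,1,1,0,0,0,0,0 for degrees 0…16.
Finally multiplying by (x³ + x⁵ + x⁶), the product of all factors after the first has coefficients 0,0,0,0,0,0,0,0,1,2,2,4,4,3,3,2,2 for degrees 0…16.
[x¹⁶] = 1·2 + 1·3 + 1·2 + 1·0 + 1·0 = 7.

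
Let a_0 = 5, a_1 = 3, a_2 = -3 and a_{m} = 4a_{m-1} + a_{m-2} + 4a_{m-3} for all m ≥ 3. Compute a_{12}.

7134613

The ordinary generating function has denominator 1 - 4t - t^2 - 4t^3.
Iterating the recurrence: a_0,…,a_{12} = 5, 3, -3, 11, 53, 211, 941, 4187, 18533, 82083, 363613, 1610667, 7134613.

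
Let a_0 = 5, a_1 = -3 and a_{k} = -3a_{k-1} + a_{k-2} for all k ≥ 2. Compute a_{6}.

1625

The ordinary generating function has denominator 1 + 3t - t^2.
Iterating the recurrence: a_0,…,a_{6} = 5, -3, 14, -45, 149, -492, 1625.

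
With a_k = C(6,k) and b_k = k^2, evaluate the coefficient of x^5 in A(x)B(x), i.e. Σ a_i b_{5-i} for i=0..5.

This is [x^5] in the product of the two ordinary generating functions.
Σ = 1·25 + 6·16 + 15·9 + 20·4 + 15·1 + 6·0 = 351.

351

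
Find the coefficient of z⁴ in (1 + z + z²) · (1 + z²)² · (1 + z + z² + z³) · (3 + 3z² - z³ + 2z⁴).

(1 + z + z²) has coefficients 1,1,1 for degrees 0…2.
(1 + z²)² has coefficients 1,0,2,0,1 for degrees 0…4.
Multiplying by (1 + z + z² + z³) gives running coefficients 1,1,3,3,3 for degrees 0…4.
Finally multiplying by (3 + 3z² - z³ + 2z⁴), the product of all factors after the first has coefficients 3,3,12,11,19 for degrees 0…4.
[z⁴] = 1·19 + 1·11 + 1·12 = 42.

42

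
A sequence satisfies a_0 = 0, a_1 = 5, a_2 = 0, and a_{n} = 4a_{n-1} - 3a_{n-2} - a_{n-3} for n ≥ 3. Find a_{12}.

The ordinary generating function has denominator 1 - 4y + 3y^2 + y^3.
Iterating the recurrence: a_0,…,a_{12} = 0, 5, 0, -15, -65, -215, -650, -1890, -5395, -15260, -42965, -120685, -338585.

-338585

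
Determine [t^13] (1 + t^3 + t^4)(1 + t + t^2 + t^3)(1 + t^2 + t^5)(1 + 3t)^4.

(1 + t^3 + t^4) has coefficients 1,0,0,1,1 for degrees 0…4.
(1 + t + t^2 + t^3) has coefficients 1,1,1,1,0,0,0,0,0,0,0,0,0,0 for degrees 0…13.
Multiplying by (1 + t^2 + t^5) gives running coefficients 1,1,2,2,1,2,1,1,1,0,0,0,0,0 for degrees 0…13.
Finally multiplying by (1 + 3t)^4, the product of all factors after the first has coefficients 1,13,68,188,322,419,457,391,364,336,243,189,81,0 for degrees 0…13.
[t^13] = 1·0 + 1·243 + 1·336 = 579.

579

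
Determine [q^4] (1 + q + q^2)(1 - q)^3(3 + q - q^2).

(1 + q + q^2) has coefficients 1,1,1 for degrees 0…2.
(1 - q)^3 has coefficients 1,-3,3,-1,0 for degrees 0…4.
Finally multiplying by (3 + q - q^2), the product of all factors after the first has coefficients 3,-8,5,3,-4 for degrees 0…4.
[q^4] = 1·(-4) + 1·3 + 1·5 = 4.

4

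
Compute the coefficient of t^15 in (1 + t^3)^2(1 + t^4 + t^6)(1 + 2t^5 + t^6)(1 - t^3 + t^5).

(1 + t^3)^2 has coefficients 1,0,0,2,0,0,1 for degrees 0…6.
(1 + t^4 + t^6) has coefficients 1,0,0,0,1,0,1,0,0,0,0,0,0,0,0,0 for degrees 0…15.
Multiplying by (1 + 2t^5 + t^6) gives running coefficients 1,0,0,0,1,2,2,0,0,2,1,2,1,0,0,0 for degrees 0…15.
Finally multiplying by (1 - t^3 + t^5), the product of all factors after the first has coefficients 1,0,0,-1,1,3,2,-1,-2,1,3,4,-1,-1,0,0 for degrees 0…15.
[t^15] = 1·0 + 2·(-1) + 1·1 = -1.

-1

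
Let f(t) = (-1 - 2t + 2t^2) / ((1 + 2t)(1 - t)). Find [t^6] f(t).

21

The denominator gives the recurrence a_n = −a_(n−1) + 2a_(n−2) for n ≥ 3; the numerator fixes a_0 = -1, a_1 = -1, a_2 = 1.
Iterating: -1, -1, 1, -3, 5, -11, 21, so a_6 = 21.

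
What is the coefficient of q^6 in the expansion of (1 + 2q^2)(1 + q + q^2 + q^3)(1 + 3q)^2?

(1 + 2q^2) has coefficients 1,0,2 for degrees 0…2.
(1 + q + q^2 + q^3) has coefficients 1,1,1,1,0,0,0 for degrees 0…6.
Finally multiplying by (1 + 3q)^2, the product of all factors after the first has coefficients 1,7,16,16,15,9,0 for degrees 0…6.
[q^6] = 1·0 + 2·15 = 30.

30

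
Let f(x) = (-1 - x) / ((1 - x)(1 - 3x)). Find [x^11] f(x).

Partial fractions give a closed form: a_n = (1)·1^n + (-2)·3^n.
At n = 11: a_11 = -354293.

-354293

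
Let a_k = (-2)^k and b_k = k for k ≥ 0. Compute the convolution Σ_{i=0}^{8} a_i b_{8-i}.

-54

The convolution is the t^8 coefficient of A(t)B(t).
Σ = 1·8 − 2·7 + 4·6 − 8·5 + 16·4 − 32·3 + 64·2 − 128·1 + 256·0 = -54.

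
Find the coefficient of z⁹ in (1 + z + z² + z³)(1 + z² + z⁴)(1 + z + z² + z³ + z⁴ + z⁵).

(1 + z + z² + z³) has coefficients 1,1,1,1 for degrees 0…3.
(1 + z² + z⁴) has coefficients 1,0,1,0,1,0,0,0,0,0 for degrees 0…9.
Finally multiplying by (1 + z + z² + z³ + z⁴ + z⁵), the product of all factors after the first has coefficients 1,1,2,2,3,3,2,2,1,1 for degrees 0…9.
[z⁹] = 1·1 + 1·1 + 1·2 + 1·2 = 6.

6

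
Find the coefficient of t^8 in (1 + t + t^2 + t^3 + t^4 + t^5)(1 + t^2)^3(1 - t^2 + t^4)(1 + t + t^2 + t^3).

(1 + t + t^2 + t^3 + t^4 + t^5) has coefficients 1,1,1,1,1,1 for degrees 0…5.
(1 + t^2)^3 has coefficients 1,0,3,0,3,0,1,0,0 for degrees 0…8.
Multiplying by (1 - t^2 + t^4) gives running coefficients 1,0,2,0,1,0,1,0,2 for degrees 0…8.
Finally multiplying by (1 + t + t^2 + t^3), the product of all factors after the first has coefficients 1,1,3,3,3,3,2,2,3 for degrees 0…8.
[t^8] = 1·3 + 1·2 + 1·2 + 1·3 + 1·3 + 1·3 = 16.

16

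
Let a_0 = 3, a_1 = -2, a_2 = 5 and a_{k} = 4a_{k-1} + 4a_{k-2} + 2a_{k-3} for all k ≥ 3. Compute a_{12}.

29390640

The ordinary generating function has denominator 1 - 4t - 4t^2 - 2t^3.
Iterating the recurrence: a_0,…,a_{12} = 3, -2, 5, 18, 88, 434, 2124, 10408, 50996, 249864, 1224256, 5998472, 29390640.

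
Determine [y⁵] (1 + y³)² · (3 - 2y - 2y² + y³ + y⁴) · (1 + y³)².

-8

(1 + y³)² has coefficients 1,0,0,2,0,0 for degrees 0…5.
(3 - 2y - 2y² + y³ + y⁴) has coefficients 3,-2,-2,1,1,0 for degrees 0…5.
Finally multiplying by (1 + y³)², the product of all factors after the first has coefficients 3,-2,-2,7,-3,-4 for degrees 0…5.
[y⁵] = 1·(-4) + 2·(-2) = -8.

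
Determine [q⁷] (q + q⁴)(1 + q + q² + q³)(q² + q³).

3

(q + q⁴) has coefficients 0,1,0,0,1 for degrees 0…4.
(1 + q + q² + q³) has coefficients 1,1,1,1,0,0,0,0 for degrees 0…7.
Finally multiplying by (q² + q³), the product of all factors after the first has coefficients 0,0,1,2,2,2,1,0 for degrees 0…7.
[q⁷] = 1·1 + 1·2 = 3.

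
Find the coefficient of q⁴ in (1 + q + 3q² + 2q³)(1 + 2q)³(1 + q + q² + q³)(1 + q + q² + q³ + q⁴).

(1 + q + 3q² + 2q³) has coefficients 1,1,3,2 for degrees 0…3.
(1 + 2q)³ has coefficients 1,6,12,8,0 for degrees 0…4.
Multiplying by (1 + q + q² + q³) gives running coefficients 1,7,19,27,26 for degrees 0…4.
Finally multiplying by (1 + q + q² + q³ + q⁴), the product of all factors after the first has coefficients 1,8,27,54,80 for degrees 0…4.
[q⁴] = 1·80 + 1·54 + 3·27 + 2·8 = 231.

231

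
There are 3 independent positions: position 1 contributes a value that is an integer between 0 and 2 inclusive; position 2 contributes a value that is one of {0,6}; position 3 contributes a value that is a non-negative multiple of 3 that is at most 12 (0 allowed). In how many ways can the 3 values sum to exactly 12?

2

The generating function for the choices is (1 + q + q²)·(1 + q⁶)·(1 + q³ + q⁶ + q⁹ + q¹²); the count is [q¹²].
(1 + q + q²) has coefficients 1,1,1 for degrees 0…2.
(1 + q⁶) has coefficients 1,0,0,0,0,0,1,0,0,0,0,0,0 for degrees 0…12.
Finally multiplying by (1 + q³ + q⁶ + q⁹ + q¹²), the product of all factors after the first has coefficients 1,0,0,1,0,0,2,0,0,2,0,0,2 for degrees 0…12.
[q¹²] = 1·2 + 1·0 + 1·0 = 2.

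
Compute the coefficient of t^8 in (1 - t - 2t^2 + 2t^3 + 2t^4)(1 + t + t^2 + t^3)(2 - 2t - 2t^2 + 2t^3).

-8

(1 - t - 2t^2 + 2t^3 + 2t^4) has coefficients 1,-1,-2,2,2 for degrees 0…4.
(1 + t + t^2 + t^3) has coefficients 1,1,1,1,0,0,0,0,0 for degrees 0…8.
Finally multiplying by (2 - 2t - 2t^2 + 2t^3), the product of all factors after the first has coefficients 2,0,-2,0,-2,0,2,0,0 for degrees 0…8.
[t^8] = 1·0 − 1·0 − 2·2 + 2·0 + 2·(-2) = -8.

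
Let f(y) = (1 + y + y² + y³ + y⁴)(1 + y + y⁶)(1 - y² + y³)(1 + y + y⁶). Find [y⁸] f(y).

(1 + y + y² + y³ + y⁴) has coefficients 1,1,1,1,1 for degrees 0…4.
(1 + y + y⁶) has coefficients 1,1,0,0,0,0,1,0,0 for degrees 0…8.
Multiplying by (1 - y² + y³) gives running coefficients 1,1,-1,0,1,0,1,0,-1 for degrees 0…8.
Finally multiplying by (1 + y + y⁶), the product of all factors after the first has coefficients 1,2,0,-1,1,1,2,2,-2 for degrees 0…8.
[y⁸] = 1·(-2) + 1·2 + 1·2 + 1·1 + 1·1 = 4.

4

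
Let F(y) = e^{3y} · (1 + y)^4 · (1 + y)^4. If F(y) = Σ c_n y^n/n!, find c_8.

31636449

The EGF product rule gives c_8 = Σ_{k_1+k_2+k_3=8} C(8; k_1,k_2,k_3) · ∏ g_i(k_i), where e^{3y} gives (3)^k; (1+y)^4 gives the falling factorial (4)_k; (1+y)^4 gives the falling factorial (4)_k.
g_1(k) for k = 0…8: 1, 3, 9, 27, 81, 243, 729, 2187, 6561.
g_2(k) for k = 0…8: 1, 4, 12, 24, 24, 0, 0, 0, 0.
g_3(k) for k = 0…8: 1, 4, 12, 24, 24, 0, 0, 0, 0.
First combine the last two factors: h(k) = Σ_j C(k,j)·g_2(j)·g_3(k−j) for k = 0…8: 1, 8, 56, 336, 1680, 6720, 20160, 40320, 40320.
c_8 = Σ_k C(8,k)·g_1(k)·h(8−k) = 1·1·40320 + 8·3·40320 + 28·9·20160 + 56·27·6720 + 70·81·1680 + 56·243·336 + 28·729·56 + 8·2187·8 + 1·6561·1 = 40320 + 967680 + 5080320 + 10160640 + 9525600 + 4572288 + 1143072 + 139968 + 6561 = 31636449.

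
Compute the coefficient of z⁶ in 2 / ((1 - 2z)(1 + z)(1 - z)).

Partial fractions give a closed form: a_n = (8/3)·2^n + (1/3)·(-1)^n + (-1)·1^n.
At n = 6: a_6 = 170.

170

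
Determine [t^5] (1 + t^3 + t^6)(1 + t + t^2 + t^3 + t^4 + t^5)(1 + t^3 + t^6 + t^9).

3

(1 + t^3 + t^6) has coefficients 1,0,0,1,0,0 for degrees 0…5.
(1 + t + t^2 + t^3 + t^4 + t^5) has coefficients 1,1,1,1,1,1 for degrees 0…5.
Finally multiplying by (1 + t^3 + t^6 + t^9), the product of all factors after the first has coefficients 1,1,1,2,2,2 for degrees 0…5.
[t^5] = 1·2 + 1·1 = 3.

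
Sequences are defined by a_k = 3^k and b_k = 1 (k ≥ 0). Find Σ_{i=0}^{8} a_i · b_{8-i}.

9841

Write out a_i and b_{8-i} for i = 0,…,8 and sum the products.
Σ = 1·1 + 3·1 + 9·1 + 27·1 + 81·1 + 243·1 + 729·1 + 2187·1 + 6561·1 = 9841.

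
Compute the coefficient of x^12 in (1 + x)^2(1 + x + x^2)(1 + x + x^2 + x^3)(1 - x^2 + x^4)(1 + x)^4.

63

(1 + x)^2 has coefficients 1,2,1 for degrees 0…2.
(1 + x + x^2) has coefficients 1,1,1,0,0,0,0,0,0,0,0,0,0 for degrees 0…12.
Multiplying by (1 + x + x^2 + x^3) gives running coefficients 1,2,3,3,2,1,0,0,0,0,0,0,0 for degrees 0…12.
Multiplying by (1 - x^2 + x^4) gives running coefficients 1,2,2,1,0,0,1,2,2,1,0,0,0 for degrees 0…12.
Finally multiplying by (1 + x)^4, the product of all factors after the first has coefficients 1,6,16,25,25,16,7,7,16,25,25,16,6 for degrees 0…12.
[x^12] = 1·6 + 2·16 + 1·25 = 63.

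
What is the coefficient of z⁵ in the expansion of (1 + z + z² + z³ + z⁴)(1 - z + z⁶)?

-1

(1 + z + z² + z³ + z⁴) has coefficients 1,1,1,1,1 for degrees 0…4.
(1 - z + z⁶) has coefficients 1,-1,0,0,0,0 for degrees 0…5.
[z⁵] = 1·0 + 1·0 + 1·0 + 1·0 + 1·(-1) = -1.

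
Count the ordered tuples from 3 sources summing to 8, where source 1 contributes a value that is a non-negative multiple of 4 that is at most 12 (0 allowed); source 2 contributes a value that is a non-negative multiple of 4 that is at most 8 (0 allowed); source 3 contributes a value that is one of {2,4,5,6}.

2

The generating function for the choices is (1 + z^4 + z^8 + z^12)·(1 + z^4 + z^8)·(z^2 + z^4 + z^5 + z^6); the count is [z^8].
(1 + z^4 + z^8 + z^12) has coefficients 1,0,0,0,1,0,0,0,1 for degrees 0…8.
(1 + z^4 + z^8) has coefficients 1,0,0,0,1,0,0,0,1 for degrees 0…8.
Finally multiplying by (z^2 + z^4 + z^5 + z^6), the product of all factors after the first has coefficients 0,0,1,0,1,1,2,0,1 for degrees 0…8.
[z^8] = 1·1 + 1·1 + 1·0 = 2.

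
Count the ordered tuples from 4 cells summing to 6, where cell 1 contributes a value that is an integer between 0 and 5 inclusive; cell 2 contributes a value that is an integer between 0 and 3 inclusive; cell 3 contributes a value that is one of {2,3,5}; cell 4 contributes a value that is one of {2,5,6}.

The generating function for the choices is (1 + t + t^2 + t^3 + t^4 + t^5)·(1 + t + t^2 + t^3)·(t^2 + t^3 + t^5)·(t^2 + t^5 + t^6); the count is [t^6].
(1 + t + t^2 + t^3 + t^4 + t^5) has coefficients 1,1,1,1,1,1 for degrees 0…5.
(1 + t + t^2 + t^3) has coefficients 1,1,1,1,0,0,0 for degrees 0…6.
Multiplying by (t^2 + t^3 + t^5) gives running coefficients 0,0,1,2,2,3,2 for degrees 0…6.
Finally multiplying by (t^2 + t^5 + t^6), the product of all factors after the first has coefficients 0,0,0,0,1,2,2 for degrees 0…6.
[t^6] = 1·2 + 1·2 + 1·1 + 1·0 + 1·0 + 1·0 = 5.

5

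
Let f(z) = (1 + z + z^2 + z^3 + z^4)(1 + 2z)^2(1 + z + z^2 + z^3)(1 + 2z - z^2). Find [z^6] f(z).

(1 + z + z^2 + z^3 + z^4) has coefficients 1,1,1,1,1 for degrees 0…4.
(1 + 2z)^2 has coefficients 1,4,4,0,0,0,0 for degrees 0…6.
Multiplying by (1 + z + z^2 + z^3) gives running coefficients 1,5,9,9,8,4,0 for degrees 0…6.
Finally multiplying by (1 + 2z - z^2), the product of all factors after the first has coefficients 1,7,18,22,17,11,0 for degrees 0…6.
[z^6] = 1·0 + 1·11 + 1·17 + 1·22 + 1·18 = 68.

68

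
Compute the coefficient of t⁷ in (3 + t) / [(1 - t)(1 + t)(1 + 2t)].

The denominator gives the recurrence a_n = −2a_(n−1) + a_(n−2) + 2a_(n−3) for n ≥ 3; the numerator fixes a_0 = 3, a_1 = -5, a_2 = 13.
Iterating: 3, -5, 13, -25, 53, -105, 213, -425, so a_7 = -425.

-425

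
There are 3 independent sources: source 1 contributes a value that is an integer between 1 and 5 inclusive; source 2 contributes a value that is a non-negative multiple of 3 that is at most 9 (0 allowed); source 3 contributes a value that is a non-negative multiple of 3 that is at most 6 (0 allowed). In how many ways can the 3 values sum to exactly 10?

The generating function for the choices is (q + q² + q³ + q⁴ + q⁵)·(1 + q³ + q⁶ + q⁹)·(1 + q³ + q⁶); the count is [q¹⁰].
(q + q² + q³ + q⁴ + q⁵) has coefficients 0,1,1,1,1,1 for degrees 0…5.
(1 + q³ + q⁶ + q⁹) has coefficients 1,0,0,1,0,0,1,0,0,1,0 for degrees 0…10.
Finally multiplying by (1 + q³ + q⁶), the product of all factors after the first has coefficients 1,0,0,2,0,0,3,0,0,3,0 for degrees 0…10.
[q¹⁰] = 1·3 + 1·0 + 1·0 + 1·3 + 1·0 = 6.

6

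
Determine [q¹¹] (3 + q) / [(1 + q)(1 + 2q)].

-10238

The denominator gives the recurrence a_n = −3a_(n−1) − 2a_(n−2) for n ≥ 3; the numerator fixes a_0 = 3, a_1 = -8, a_2 = 18.
Iterating: 3, -8, 18, -38, 78, -158, 318, -638, 1278, -2558, 5118, -10238, so a_11 = -10238.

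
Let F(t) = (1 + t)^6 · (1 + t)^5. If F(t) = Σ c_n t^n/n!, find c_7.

1663200

The EGF product rule gives c_7 = Σ_{k_1+k_2=7} C(7; k_1,k_2) · ∏ g_i(k_i), where (1+t)^6 gives the falling factorial (6)_k; (1+t)^5 gives the falling factorial (5)_k.
g_1(k) for k = 0…7: 1, 6, 30, 120, 360, 720, 720, 0.
g_2(k) for k = 0…7: 1, 5, 20, 60, 120, 120, 0, 0.
c_7 = Σ_k C(7,k)·g_1(k)·g_2(7−k) = 21·30·120 + 35·120·120 + 35·360·60 + 21·720·20 + 7·720·5 = 75600 + 504000 + 756000 + 302400 + 25200 = 1663200.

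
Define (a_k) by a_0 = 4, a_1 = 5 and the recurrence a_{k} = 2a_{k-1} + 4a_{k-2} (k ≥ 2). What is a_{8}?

26752

The ordinary generating function has denominator 1 - 2t - 4t^2.
Iterating the recurrence: a_0,…,a_{8} = 4, 5, 26, 72, 248, 784, 2560, 8256, 26752.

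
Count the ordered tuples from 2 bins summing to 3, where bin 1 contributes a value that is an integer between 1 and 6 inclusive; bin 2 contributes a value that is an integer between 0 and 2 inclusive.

The generating function for the choices is (t + t^2 + t^3 + t^4 + t^5 + t^6)·(1 + t + t^2); the count is [t^3].
(t + t^2 + t^3 + t^4 + t^5 + t^6) has coefficients 0,1,1,1 for degrees 0…3.
(1 + t + t^2) has coefficients 1,1,1,0 for degrees 0…3.
[t^3] = 1·1 + 1·1 + 1·1 = 3.

3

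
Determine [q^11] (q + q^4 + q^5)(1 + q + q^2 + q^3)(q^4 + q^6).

(q + q^4 + q^5) has coefficients 0,1,0,0,1,1 for degrees 0…5.
(1 + q + q^2 + q^3) has coefficients 1,1,1,1,0,0,0,0,0,0,0,0 for degrees 0…11.
Finally multiplying by (q^4 + q^6), the product of all factors after the first has coefficients 0,0,0,0,1,1,2,2,1,1,0,0 for degrees 0…11.
[q^11] = 1·0 + 1·2 + 1·2 = 4.

4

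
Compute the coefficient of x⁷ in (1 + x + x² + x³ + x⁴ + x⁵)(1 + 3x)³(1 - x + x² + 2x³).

(1 + x + x² + x³ + x⁴ + x⁵) has coefficients 1,1,1,1,1,1 for degrees 0…5.
(1 + 3x)³ has coefficients 1,9,27,27,0,0,0,0 for degrees 0…7.
Finally multiplying by (1 - x + x² + 2x³), the product of all factors after the first has coefficients 1,8,19,11,18,81,54,0 for degrees 0…7.
[x⁷] = 1·0 + 1·54 + 1·81 + 1·18 + 1·11 + 1·19 = 183.

183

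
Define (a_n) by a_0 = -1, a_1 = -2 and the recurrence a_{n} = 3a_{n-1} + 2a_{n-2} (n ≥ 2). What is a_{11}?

The ordinary generating function has denominator 1 - 3z - 2z^2.
Iterating the recurrence: a_0,…,a_{11} = -1, -2, -8, -28, -100, -356, -1268, -4516, -16084, -57284, -204020, -726628.

-726628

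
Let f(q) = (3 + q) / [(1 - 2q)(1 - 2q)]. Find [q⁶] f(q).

The denominator gives the recurrence a_n = 4a_(n−1) − 4a_(n−2) for n ≥ 2; the numerator fixes a_0 = 3, a_1 = 13.
Iterating: 3, 13, 40, 108, 272, 656, 1536, so a_6 = 1536.

1536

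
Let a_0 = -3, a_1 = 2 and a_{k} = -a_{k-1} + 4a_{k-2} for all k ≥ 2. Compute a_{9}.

The ordinary generating function has denominator 1 + t - 4t^2.
Iterating the recurrence: a_0,…,a_{9} = -3, 2, -14, 22, -78, 166, -478, 1142, -3054, 7622.

7622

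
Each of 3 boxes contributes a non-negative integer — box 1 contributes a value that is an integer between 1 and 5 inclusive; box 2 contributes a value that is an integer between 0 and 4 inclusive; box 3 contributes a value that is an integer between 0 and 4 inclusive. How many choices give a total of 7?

The generating function for the choices is (q + q² + q³ + q⁴ + q⁵)·(1 + q + q² + q³ + q⁴)·(1 + q + q² + q³ + q⁴); the count is [q⁷].
(q + q² + q³ + q⁴ + q⁵) has coefficients 0,1,1,1,1,1 for degrees 0…5.
(1 + q + q² + q³ + q⁴) has coefficients 1,1,1,1,1,0,0,0 for degrees 0…7.
Finally multiplying by (1 + q + q² + q³ + q⁴), the product of all factors after the first has coefficients 1,2,3,4,5,4,3,2 for degrees 0…7.
[q⁷] = 1·3 + 1·4 + 1·5 + 1·4 + 1·3 = 19.

19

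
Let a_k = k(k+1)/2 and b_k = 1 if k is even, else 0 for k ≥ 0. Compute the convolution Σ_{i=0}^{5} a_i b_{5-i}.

22

This is [x^5] in the product of the two ordinary generating functions.
Σ = 0·0 + 1·1 + 3·0 + 6·1 + 10·0 + 15·1 = 22.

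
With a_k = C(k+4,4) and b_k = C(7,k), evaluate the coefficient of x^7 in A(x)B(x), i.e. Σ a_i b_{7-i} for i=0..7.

8472

The convolution is the x^7 coefficient of A(x)B(x).
Σ = 1·1 + 5·7 + 15·21 + 35·35 + 70·35 + 126·21 + 210·7 + 330·1 = 8472.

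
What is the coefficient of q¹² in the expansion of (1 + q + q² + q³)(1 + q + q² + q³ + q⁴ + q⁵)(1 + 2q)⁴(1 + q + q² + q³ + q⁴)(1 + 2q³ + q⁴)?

4819

(1 + q + q² + q³) has coefficients 1,1,1,1 for degrees 0…3.
(1 + q + q² + q³ + q⁴ + q⁵) has coefficients 1,1,1,1,1,1,0,0,0,0,0,0,0 for degrees 0…12.
Multiplying by (1 + 2q)⁴ gives running coefficients 1,9,33,65,81,81,80,72,48,16,0,0,0 for degrees 0…12.
Multiplying by (1 + q + q² + q³ + q⁴) gives running coefficients 1,10,43,108,189,269,340,379,362,297,216,136,64 for degrees 0…12.
Finally multiplying by (1 + 2q³ + q⁴), the product of all factors after the first has coefficients 1,10,43,110,210,365,599,865,1089,1246,1314,1239,1020 for degrees 0…12.
[q¹²] = 1·1020 + 1·1239 + 1·1314 + 1·1246 = 4819.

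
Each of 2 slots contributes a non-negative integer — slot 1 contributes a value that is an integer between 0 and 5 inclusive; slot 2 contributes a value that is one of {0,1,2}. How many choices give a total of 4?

3

The generating function for the choices is (1 + z + z^2 + z^3 + z^4 + z^5)·(1 + z + z^2); the count is [z^4].
(1 + z + z^2 + z^3 + z^4 + z^5) has coefficients 1,1,1,1,1 for degrees 0…4.
(1 + z + z^2) has coefficients 1,1,1,0,0 for degrees 0…4.
[z^4] = 1·0 + 1·0 + 1·1 + 1·1 + 1·1 = 3.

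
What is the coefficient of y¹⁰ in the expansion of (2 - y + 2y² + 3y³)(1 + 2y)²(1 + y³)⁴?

148

(2 - y + 2y² + 3y³) has coefficients 2,-1,2,3 for degrees 0…3.
(1 + 2y)² has coefficients 1,4,4,0,0,0,0,0,0,0,0 for degrees 0…10.
Finally multiplying by (1 + y³)⁴, the product of all factors after the first has coefficients 1,4,4,4,16,16,6,24,24,4,16 for degrees 0…10.
[y¹⁰] = 2·16 − 1·4 + 2·24 + 3·24 = 148.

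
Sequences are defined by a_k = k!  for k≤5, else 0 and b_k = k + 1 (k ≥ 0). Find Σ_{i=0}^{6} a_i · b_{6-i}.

359

Write out a_i and b_{6-i} for i = 0,…,6 and sum the products.
Σ = 1·7 + 1·6 + 2·5 + 6·4 + 24·3 + 120·2 + 0·1 = 359.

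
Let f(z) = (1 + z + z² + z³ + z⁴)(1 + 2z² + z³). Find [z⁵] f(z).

3

(1 + z + z² + z³ + z⁴) has coefficients 1,1,1,1,1 for degrees 0…4.
(1 + 2z² + z³) has coefficients 1,0,2,1,0,0 for degrees 0…5.
[z⁵] = 1·0 + 1·0 + 1·1 + 1·2 + 1·0 = 3.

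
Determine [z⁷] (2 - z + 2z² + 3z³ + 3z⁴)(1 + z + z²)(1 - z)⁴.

(2 - z + 2z² + 3z³ + 3z⁴) has coefficients 2,-1,2,3,3 for degrees 0…4.
(1 + z + z²) has coefficients 1,1,1,0,0,0,0,0 for degrees 0…7.
Finally multiplying by (1 - z)⁴, the product of all factors after the first has coefficients 1,-3,3,-2,3,-3,1,0 for degrees 0…7.
[z⁷] = 2·0 − 1·1 + 2·(-3) + 3·3 + 3·(-2) = -4.

-4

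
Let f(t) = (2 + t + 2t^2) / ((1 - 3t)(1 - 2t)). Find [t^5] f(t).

1671

The denominator gives the recurrence a_n = 5a_(n−1) − 6a_(n−2) for n ≥ 3; the numerator fixes a_0 = 2, a_1 = 11, a_2 = 45.
Iterating: 2, 11, 45, 159, 525, 1671, so a_5 = 1671.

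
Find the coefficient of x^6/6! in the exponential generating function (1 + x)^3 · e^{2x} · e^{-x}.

229

The EGF product rule gives c_6 = Σ_{k_1+k_2+k_3=6} C(6; k_1,k_2,k_3) · ∏ g_i(k_i), where (1+x)^3 gives the falling factorial (3)_k; e^{2x} gives (2)^k; e^{-x} gives (-1)^k.
g_1(k) for k = 0…6: 1, 3, 6, 6, 0, 0, 0.
g_2(k) for k = 0…6: 1, 2, 4, 8, 16, 32, 64.
g_3(k) for k = 0…6: 1, -1, 1, -1, 1, -1, 1.
First combine the last two factors: h(k) = Σ_j C(k,j)·g_2(j)·g_3(k−j) for k = 0…6: 1, 1, 1, 1, 1, 1, 1.
c_6 = Σ_k C(6,k)·g_1(k)·h(6−k) = 1·1·1 + 6·3·1 + 15·6·1 + 20·6·1 = 1 + 18 + 90 + 120 = 229.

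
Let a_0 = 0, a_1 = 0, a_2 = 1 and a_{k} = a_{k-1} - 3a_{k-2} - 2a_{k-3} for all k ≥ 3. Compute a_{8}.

The ordinary generating function has denominator 1 - q + 3q^2 + 2q^3.
Iterating the recurrence: a_0,…,a_{8} = 0, 0, 1, 1, -2, -7, -3, 22, 45.

45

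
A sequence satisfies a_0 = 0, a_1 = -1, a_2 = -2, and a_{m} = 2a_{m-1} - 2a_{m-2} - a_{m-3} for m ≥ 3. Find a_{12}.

The ordinary generating function has denominator 1 - 2z + 2z^2 + z^3.
Iterating the recurrence: a_0,…,a_{12} = 0, -1, -2, -2, 1, 8, 16, 15, -10, -66, -127, -112, 96.

96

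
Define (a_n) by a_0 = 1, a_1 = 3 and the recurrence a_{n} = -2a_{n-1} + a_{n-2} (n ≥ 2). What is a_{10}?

The ordinary generating function has denominator 1 + 2x - x^2.
Iterating the recurrence: a_0,…,a_{10} = 1, 3, -5, 13, -31, 75, -181, 437, -1055, 2547, -6149.

-6149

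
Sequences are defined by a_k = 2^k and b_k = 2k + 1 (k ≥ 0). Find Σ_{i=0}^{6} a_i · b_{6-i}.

The convolution is the t^6 coefficient of A(t)B(t).
Σ = 1·13 + 2·11 + 4·9 + 8·7 + 16·5 + 32·3 + 64·1 = 367.

367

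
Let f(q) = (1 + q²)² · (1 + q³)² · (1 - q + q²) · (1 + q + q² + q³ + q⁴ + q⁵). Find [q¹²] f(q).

9

(1 + q²)² has coefficients 1,0,2,0,1 for degrees 0…4.
(1 + q³)² has coefficients 1,0,0,2,0,0,1,0,0,0,0,0,0 for degrees 0…12.
Multiplying by (1 - q + q²) gives running coefficients 1,-1,1,2,-2,2,1,-1,1,0,0,0,0 for degrees 0…12.
Finally multiplying by (1 + q + q² + q³ + q⁴ + q⁵), the product of all factors after the first has coefficients 1,0,1,3,1,3,3,3,3,1,3,1,0 for degrees 0…12.
[q¹²] = 1·0 + 2·3 + 1·3 = 9.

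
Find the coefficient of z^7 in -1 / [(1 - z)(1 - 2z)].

-255

The denominator gives the recurrence a_n = 3a_(n−1) − 2a_(n−2) for n ≥ 2; the numerator fixes a_0 = -1, a_1 = -3.
Iterating: -1, -3, -7, -15, -31, -63, -127, -255, so a_7 = -255.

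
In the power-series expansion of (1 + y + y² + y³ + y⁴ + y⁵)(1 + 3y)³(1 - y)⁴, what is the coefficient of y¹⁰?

(1 + y + y² + y³ + y⁴ + y⁵) has coefficients 1,1,1,1,1,1 for degrees 0…5.
(1 + 3y)³ has coefficients 1,9,27,27,0,0,0,0,0,0,0 for degrees 0…10.
Finally multiplying by (1 - y)⁴, the product of all factors after the first has coefficients 1,5,-3,-31,19,63,-81,27,0,0,0 for degrees 0…10.
[y¹⁰] = 1·0 + 1·0 + 1·0 + 1·27 + 1·(-81) + 1·63 = 9.

9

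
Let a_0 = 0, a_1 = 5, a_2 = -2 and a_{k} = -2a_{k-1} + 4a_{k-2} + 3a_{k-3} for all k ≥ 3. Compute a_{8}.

The ordinary generating function has denominator 1 + 2y - 4y^2 - 3y^3.
Iterating the recurrence: a_0,…,a_{8} = 0, 5, -2, 24, -41, 172, -436, 1437, -4102.

-4102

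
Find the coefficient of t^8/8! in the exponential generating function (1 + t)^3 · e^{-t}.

The EGF product rule gives c_8 = Σ_{k_1+k_2=8} C(8; k_1,k_2) · ∏ g_i(k_i), where (1+t)^3 gives the falling factorial (3)_k; e^{-t} gives (-1)^k.
g_1(k) for k = 0…8: 1, 3, 6, 6, 0, 0, 0, 0, 0.
g_2(k) for k = 0…8: 1, -1, 1, -1, 1, -1, 1, -1, 1.
c_8 = Σ_k C(8,k)·g_1(k)·g_2(8−k) = 1·1·1 + 8·3·(-1) + 28·6·1 + 56·6·(-1) = 1 − 24 + 168 − 336 = -191.

-191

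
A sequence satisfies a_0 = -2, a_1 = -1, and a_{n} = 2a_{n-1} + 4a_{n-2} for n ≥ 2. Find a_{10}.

-97792

The ordinary generating function has denominator 1 - 2q - 4q^2.
Iterating the recurrence: a_0,…,a_{10} = -2, -1, -10, -24, -88, -272, -896, -2880, -9344, -30208, -97792.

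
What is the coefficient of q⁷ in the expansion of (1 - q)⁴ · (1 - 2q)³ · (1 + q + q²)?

(1 - q)⁴ has coefficients 1,-4,6,-4,1 for degrees 0…4.
(1 - 2q)³ has coefficients 1,-6,12,-8,0,0,0,0 for degrees 0…7.
Finally multiplying by (1 + q + q²), the product of all factors after the first has coefficients 1,-5,7,-2,4,-8,0,0 for degrees 0…7.
[q⁷] = 1·0 − 4·0 + 6·(-8) − 4·4 + 1·(-2) = -66.

-66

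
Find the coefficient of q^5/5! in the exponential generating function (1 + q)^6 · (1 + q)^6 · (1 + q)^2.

The EGF product rule gives c_5 = Σ_{k_1+k_2+k_3=5} C(5; k_1,k_2,k_3) · ∏ g_i(k_i), where (1+q)^6 gives the falling factorial (6)_k; (1+q)^6 gives the falling factorial (6)_k; (1+q)^2 gives the falling factorial (2)_k.
g_1(k) for k = 0…5: 1, 6, 30, 120, 360, 720.
g_2(k) for k = 0…5: 1, 6, 30, 120, 360, 720.
g_3(k) for k = 0…5: 1, 2, 2, 0, 0, 0.
First combine the last two factors: h(k) = Σ_j C(k,j)·g_2(j)·g_3(k−j) for k = 0…5: 1, 8, 56, 336, 1680, 6720.
c_5 = Σ_k C(5,k)·g_1(k)·h(5−k) = 1·1·6720 + 5·6·1680 + 10·30·336 + 10·120·56 + 5·360·8 + 1·720·1 = 6720 + 50400 + 100800 + 67200 + 14400 + 720 = 240240.

240240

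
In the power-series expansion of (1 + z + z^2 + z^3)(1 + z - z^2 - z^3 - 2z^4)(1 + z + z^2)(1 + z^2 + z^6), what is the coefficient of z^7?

(1 + z + z^2 + z^3) has coefficients 1,1,1,1 for degrees 0…3.
(1 + z - z^2 - z^3 - 2z^4) has coefficients 1,1,-1,-1,-2,0,0,0 for degrees 0…7.
Multiplying by (1 + z + z^2) gives running coefficients 1,2,1,-1,-4,-3,-2,0 for degrees 0…7.
Finally multiplying by (1 + z^2 + z^6), the product of all factors after the first has coefficients 1,2,2,1,-3,-4,-5,-1 for degrees 0…7.
[z^7] = 1·(-1) + 1·(-5) + 1·(-4) + 1·(-3) = -13.

-13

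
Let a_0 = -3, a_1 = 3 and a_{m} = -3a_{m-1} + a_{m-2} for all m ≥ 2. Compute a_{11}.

The ordinary generating function has denominator 1 + 3x - x^2.
Iterating the recurrence: a_0,…,a_{11} = -3, 3, -12, 39, -129, 426, -1407, 4647, -15348, 50691, -167421, 552954.

552954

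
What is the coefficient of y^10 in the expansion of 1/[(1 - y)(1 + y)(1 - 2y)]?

The denominator gives the recurrence a_n = 2a_(n−1) + a_(n−2) − 2a_(n−3) for n ≥ 3; the numerator fixes a_0 = 1, a_1 = 2, a_2 = 5.
Iterating: 1, 2, 5, 10, 21, 42, 85, 170, 341, 682, 1365, so a_10 = 1365.

1365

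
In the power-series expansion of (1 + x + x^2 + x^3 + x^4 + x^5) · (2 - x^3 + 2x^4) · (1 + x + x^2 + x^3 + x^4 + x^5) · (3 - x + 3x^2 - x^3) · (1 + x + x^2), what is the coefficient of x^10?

(1 + x + x^2 + x^3 + x^4 + x^5) has coefficients 1,1,1,1,1,1 for degrees 0…5.
(2 - x^3 + 2x^4) has coefficients 2,0,0,-1,2,0,0,0,0,0,0 for degrees 0…10.
Multiplying by (1 + x + x^2 + x^3 + x^4 + x^5) gives running coefficients 2,2,2,1,3,3,1,1,1,2,0 for degrees 0…10.
Multiplying by (3 - x + 3x^2 - x^3) gives running coefficients 6,4,10,5,12,7,8,8,2,7,0 for degrees 0…10.
Finally multiplying by (1 + x + x^2), the product of all factors after the first has coefficients 6,10,20,19,27,24,27,23,18,17,9 for degrees 0…10.
[x^10] = 1·9 + 1·17 + 1·18 + 1·23 + 1·27 + 1·24 = 118.

118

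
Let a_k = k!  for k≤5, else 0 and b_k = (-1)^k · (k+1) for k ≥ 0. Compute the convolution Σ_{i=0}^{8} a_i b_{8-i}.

This is [x^8] in the product of the two ordinary generating functions.
Σ = 1·9 + 1·(-8) + 2·7 + 6·(-6) + 24·5 + 120·(-4) + 0·3 + 0·(-2) + 0·1 = -381.

-381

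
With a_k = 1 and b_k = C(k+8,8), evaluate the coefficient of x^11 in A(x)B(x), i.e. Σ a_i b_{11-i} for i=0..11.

Write out a_i and b_{11-i} for i = 0,…,11 and sum the products.
Σ = 1·75582 + 1·43758 + 1·24310 + 1·12870 + 1·6435 + 1·3003 + 1·1287 + 1·495 + 1·165 + 1·45 + 1·9 + 1·1 = 167960.

167960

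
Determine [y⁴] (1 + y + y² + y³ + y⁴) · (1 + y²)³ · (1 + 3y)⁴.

(1 + y + y² + y³ + y⁴) has coefficients 1,1,1,1,1 for degrees 0…4.
(1 + y²)³ has coefficients 1,0,3,0,3 for degrees 0…4.
Finally multiplying by (1 + 3y)⁴, the product of all factors after the first has coefficients 1,12,57,144,246 for degrees 0…4.
[y⁴] = 1·246 + 1·144 + 1·57 + 1·12 + 1·1 = 460.

460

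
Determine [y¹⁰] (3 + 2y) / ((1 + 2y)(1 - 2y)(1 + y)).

3413

Partial fractions give a closed form: a_n = (2)·(-2)^n + (4/3)·2^n + (-1/3)·(-1)^n.
At n = 10: a_10 = 3413.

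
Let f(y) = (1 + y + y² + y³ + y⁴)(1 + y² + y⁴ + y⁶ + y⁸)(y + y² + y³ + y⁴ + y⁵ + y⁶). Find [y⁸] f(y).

14

(1 + y + y² + y³ + y⁴) has coefficients 1,1,1,1,1 for degrees 0…4.
(1 + y² + y⁴ + y⁶ + y⁸) has coefficients 1,0,1,0,1,0,1,0,1 for degrees 0…8.
Finally multiplying by (y + y² + y³ + y⁴ + y⁵ + y⁶), the product of all factors after the first has coefficients 0,1,1,2,2,3,3,3,3 for degrees 0…8.
[y⁸] = 1·3 + 1·3 + 1·3 + 1·3 + 1·2 = 14.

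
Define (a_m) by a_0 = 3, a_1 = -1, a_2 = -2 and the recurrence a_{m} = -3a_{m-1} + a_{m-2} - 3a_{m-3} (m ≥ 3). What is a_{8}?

1699

The ordinary generating function has denominator 1 + 3x - x^2 + 3x^3.
Iterating the recurrence: a_0,…,a_{8} = 3, -1, -2, -4, 13, -37, 136, -484, 1699.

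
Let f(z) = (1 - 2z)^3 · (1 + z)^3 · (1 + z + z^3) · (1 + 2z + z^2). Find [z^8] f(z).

-25

(1 - 2z)^3 has coefficients 1,-6,12,-8 for degrees 0…3.
(1 + z)^3 has coefficients 1,3,3,1,0,0,0,0,0 for degrees 0…8.
Multiplying by (1 + z + z^3) gives running coefficients 1,4,6,5,4,3,1,0,0 for degrees 0…8.
Finally multiplying by (1 + 2z + z^2), the product of all factors after the first has coefficients 1,6,15,21,20,16,11,5,1 for degrees 0…8.
[z^8] = 1·1 − 6·5 + 12·11 − 8·16 = -25.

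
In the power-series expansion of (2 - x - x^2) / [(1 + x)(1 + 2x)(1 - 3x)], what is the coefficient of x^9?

The denominator gives the recurrence a_n = 7a_(n−2) + 6a_(n−3) for n ≥ 3; the numerator fixes a_0 = 2, a_1 = -1, a_2 = 13.
Iterating: 2, -1, 13, 5, 85, 113, 625, 1301, 5053, 12857, so a_9 = 12857.

12857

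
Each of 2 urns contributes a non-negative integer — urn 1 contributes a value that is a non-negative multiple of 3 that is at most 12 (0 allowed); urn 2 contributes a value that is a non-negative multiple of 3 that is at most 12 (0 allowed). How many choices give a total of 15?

The generating function for the choices is (1 + t^3 + t^6 + t^9 + t^12)·(1 + t^3 + t^6 + t^9 + t^12); the count is [t^15].
(1 + t^3 + t^6 + t^9 + t^12) has coefficients 1,0,0,1,0,0,1,0,0,1,0,0,1 for degrees 0…12.
(1 + t^3 + t^6 + t^9 + t^12) has coefficients 1,0,0,1,0,0,1,0,0,1,0,0,1,0,0,0 for degrees 0…15.
[t^15] = 1·0 + 1·1 + 1·1 + 1·1 + 1·1 = 4.

4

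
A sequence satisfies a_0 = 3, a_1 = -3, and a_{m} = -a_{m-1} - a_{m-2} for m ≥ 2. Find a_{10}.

-3

The ordinary generating function has denominator 1 + y + y^2.
Iterating the recurrence: a_0,…,a_{10} = 3, -3, 0, 3, -3, 0, 3, -3, 0, 3, -3.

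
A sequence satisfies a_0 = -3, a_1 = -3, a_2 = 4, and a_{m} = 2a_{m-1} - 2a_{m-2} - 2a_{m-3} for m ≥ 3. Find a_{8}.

The ordinary generating function has denominator 1 - 2t + 2t^2 + 2t^3.
Iterating the recurrence: a_0,…,a_{8} = -3, -3, 4, 20, 38, 28, -60, -252, -440.

-440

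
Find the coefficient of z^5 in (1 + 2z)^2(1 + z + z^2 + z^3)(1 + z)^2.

(1 + 2z)^2 has coefficients 1,4,4 for degrees 0…2.
(1 + z + z^2 + z^3) has coefficients 1,1,1,1,0,0 for degrees 0…5.
Finally multiplying by (1 + z)^2, the product of all factors after the first has coefficients 1,3,4,4,3,1 for degrees 0…5.
[z^5] = 1·1 + 4·3 + 4·4 = 29.

29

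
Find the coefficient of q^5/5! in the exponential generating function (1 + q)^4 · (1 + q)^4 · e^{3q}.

The EGF product rule gives c_5 = Σ_{k_1+k_2+k_3=5} C(5; k_1,k_2,k_3) · ∏ g_i(k_i), where (1+q)^4 gives the falling factorial (4)_k; (1+q)^4 gives the falling factorial (4)_k; e^{3q} gives (3)^k.
g_1(k) for k = 0…5: 1, 4, 12, 24, 24, 0.
g_2(k) for k = 0…5: 1, 4, 12, 24, 24, 0.
g_3(k) for k = 0…5: 1, 3, 9, 27, 81, 243.
First combine the last two factors: h(k) = Σ_j C(k,j)·g_2(j)·g_3(k−j) for k = 0…5: 1, 7, 45, 267, 1473, 7623.
c_5 = Σ_k C(5,k)·g_1(k)·h(5−k) = 1·1·7623 + 5·4·1473 + 10·12·267 + 10·24·45 + 5·24·7 = 7623 + 29460 + 32040 + 10800 + 840 = 80763.

80763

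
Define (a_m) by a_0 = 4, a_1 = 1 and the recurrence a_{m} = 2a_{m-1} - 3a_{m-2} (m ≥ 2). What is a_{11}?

The ordinary generating function has denominator 1 - 2q + 3q^2.
Iterating the recurrence: a_0,…,a_{11} = 4, 1, -10, -23, -16, 37, 122, 133, -100, -599, -898, 1.

1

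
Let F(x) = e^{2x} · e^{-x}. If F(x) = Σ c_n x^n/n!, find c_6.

1

The EGF product rule gives c_6 = Σ_{k_1+k_2=6} C(6; k_1,k_2) · ∏ g_i(k_i), where e^{2x} gives (2)^k; e^{-x} gives (-1)^k.
g_1(k) for k = 0…6: 1, 2, 4, 8, 16, 32, 64.
g_2(k) for k = 0…6: 1, -1, 1, -1, 1, -1, 1.
c_6 = Σ_k C(6,k)·g_1(k)·g_2(6−k) = 1·1·1 + 6·2·(-1) + 15·4·1 + 20·8·(-1) + 15·16·1 + 6·32·(-1) + 1·64·1 = 1 − 12 + 60 − 160 + 240 − 192 + 64 = 1.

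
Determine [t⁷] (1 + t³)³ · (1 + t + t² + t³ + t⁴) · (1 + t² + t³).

(1 + t³)³ has coefficients 1,0,0,3,0,0,3,0 for degrees 0…7.
(1 + t + t² + t³ + t⁴) has coefficients 1,1,1,1,1,0,0,0 for degrees 0…7.
Finally multiplying by (1 + t² + t³), the product of all factors after the first has coefficients 1,1,2,3,3,2,2,1 for degrees 0…7.
[t⁷] = 1·1 + 3·3 + 3·1 = 13.

13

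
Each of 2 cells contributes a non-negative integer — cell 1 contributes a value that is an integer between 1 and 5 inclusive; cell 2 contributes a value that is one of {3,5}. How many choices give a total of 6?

The generating function for the choices is (q + q^2 + q^3 + q^4 + q^5)·(q^3 + q^5); the count is [q^6].
(q + q^2 + q^3 + q^4 + q^5) has coefficients 0,1,1,1,1,1 for degrees 0…5.
(q^3 + q^5) has coefficients 0,0,0,1,0,1,0 for degrees 0…6.
[q^6] = 1·1 + 1·0 + 1·1 + 1·0 + 1·0 = 2.

2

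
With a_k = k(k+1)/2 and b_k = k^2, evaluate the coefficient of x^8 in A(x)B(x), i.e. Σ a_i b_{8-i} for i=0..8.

The convolution is the x^8 coefficient of A(x)B(x).
Σ = 0·64 + 1·49 + 3·36 + 6·25 + 10·16 + 15·9 + 21·4 + 28·1 + 36·0 = 714.

714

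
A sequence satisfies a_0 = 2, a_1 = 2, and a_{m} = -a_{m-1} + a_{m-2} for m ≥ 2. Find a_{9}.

The ordinary generating function has denominator 1 + q - q^2.
Iterating the recurrence: a_0,…,a_{9} = 2, 2, 0, 2, -2, 4, -6, 10, -16, 26.

26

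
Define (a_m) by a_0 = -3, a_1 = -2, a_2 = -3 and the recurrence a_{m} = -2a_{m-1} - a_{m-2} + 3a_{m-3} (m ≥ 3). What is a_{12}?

The ordinary generating function has denominator 1 + 2x + x^2 - 3x^3.
Iterating the recurrence: a_0,…,a_{12} = -3, -2, -3, -1, -1, -6, 10, -17, 6, 35, -127, 237, -242.

-242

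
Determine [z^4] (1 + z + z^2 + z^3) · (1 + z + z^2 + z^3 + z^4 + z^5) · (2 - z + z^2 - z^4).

6

(1 + z + z^2 + z^3) has coefficients 1,1,1,1 for degrees 0…3.
(1 + z + z^2 + z^3 + z^4 + z^5) has coefficients 1,1,1,1,1 for degrees 0…4.
Finally multiplying by (2 - z + z^2 - z^4), the product of all factors after the first has coefficients 2,1,2,2,1 for degrees 0…4.
[z^4] = 1·1 + 1·2 + 1·2 + 1·1 = 6.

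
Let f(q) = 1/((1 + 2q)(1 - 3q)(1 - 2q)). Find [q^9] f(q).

The denominator gives the recurrence a_n = 3a_(n−1) + 4a_(n−2) − 12a_(n−3) for n ≥ 3; the numerator fixes a_0 = 1, a_1 = 3, a_2 = 13.
Iterating: 1, 3, 13, 39, 133, 399, 1261, 3783, 11605, 34815, so a_9 = 34815.

34815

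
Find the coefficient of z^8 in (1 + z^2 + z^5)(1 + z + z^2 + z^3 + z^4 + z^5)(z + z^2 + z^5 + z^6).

(1 + z^2 + z^5) has coefficients 1,0,1,0,0,1 for degrees 0…5.
(1 + z + z^2 + z^3 + z^4 + z^5) has coefficients 1,1,1,1,1,1,0,0,0 for degrees 0…8.
Finally multiplying by (z + z^2 + z^5 + z^6), the product of all factors after the first has coefficients 0,1,2,2,2,3,4,3,2 for degrees 0…8.
[z^8] = 1·2 + 1·4 + 1·2 = 8.

8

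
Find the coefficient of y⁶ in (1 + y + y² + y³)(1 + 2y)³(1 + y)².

(1 + y + y² + y³) has coefficients 1,1,1,1 for degrees 0…3.
(1 + 2y)³ has coefficients 1,6,12,8,0,0,0 for degrees 0…6.
Finally multiplying by (1 + y)², the product of all factors after the first has coefficients 1,8,25,38,28,8,0 for degrees 0…6.
[y⁶] = 1·0 + 1·8 + 1·28 + 1·38 = 74.

74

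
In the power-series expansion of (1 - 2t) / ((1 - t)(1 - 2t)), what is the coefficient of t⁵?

1

The denominator gives the recurrence a_n = 3a_(n−1) − 2a_(n−2) for n ≥ 3; the numerator fixes a_0 = 1, a_1 = 1, a_2 = 1.
Iterating: 1, 1, 1, 1, 1, 1, so a_5 = 1.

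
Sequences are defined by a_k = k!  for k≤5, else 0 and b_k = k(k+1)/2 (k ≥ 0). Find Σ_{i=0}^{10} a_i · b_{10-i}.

The convolution is the t^10 coefficient of A(t)B(t).
Σ = 1·55 + 1·45 + 2·36 + 6·28 + 24·21 + 120·15 + 0·10 + 0·6 + 0·3 + 0·1 + 0·0 = 2644.

2644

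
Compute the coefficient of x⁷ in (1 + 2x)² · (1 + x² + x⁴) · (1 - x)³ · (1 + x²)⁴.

-17

(1 + 2x)² has coefficients 1,4,4 for degrees 0…2.
(1 + x² + x⁴) has coefficients 1,0,1,0,1,0,0,0 for degrees 0…7.
Multiplying by (1 - x)³ gives running coefficients 1,-3,4,-4,4,-4,3,-1 for degrees 0…7.
Finally multiplying by (1 + x²)⁴, the product of all factors after the first has coefficients 1,-3,8,-16,26,-38,47,-53 for degrees 0…7.
[x⁷] = 1·(-53) + 4·47 + 4·(-38) = -17.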